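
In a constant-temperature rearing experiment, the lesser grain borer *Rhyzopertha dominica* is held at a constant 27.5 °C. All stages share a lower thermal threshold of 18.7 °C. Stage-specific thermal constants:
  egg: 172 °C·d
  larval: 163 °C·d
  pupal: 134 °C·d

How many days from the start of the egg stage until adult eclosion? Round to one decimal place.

Daily accumulation at 27.5 °C = 27.5 − 18.7 = 8.8 DD/day.
Total K = 172 + 163 + 134 = 469 DD.
Total duration = 469 / 8.8 = 53.295 ≈ 53.3 days.

53.3 days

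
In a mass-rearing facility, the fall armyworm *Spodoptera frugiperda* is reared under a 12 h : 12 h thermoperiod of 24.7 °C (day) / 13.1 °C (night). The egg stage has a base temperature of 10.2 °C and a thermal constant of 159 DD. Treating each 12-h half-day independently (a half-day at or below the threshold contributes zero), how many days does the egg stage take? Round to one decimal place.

Day half: max(0, 24.7 − 10.2) × 0.5 = 14.5 × 0.5 = 7.25 DD.
Night half: max(0, 13.1 − 10.2) × 0.5 = 2.9 × 0.5 = 1.45 DD.
Per 24 h: 8.70 DD/day.
Duration = 159 / 8.70 = 18.276 ≈ 18.3 days.

18.3 days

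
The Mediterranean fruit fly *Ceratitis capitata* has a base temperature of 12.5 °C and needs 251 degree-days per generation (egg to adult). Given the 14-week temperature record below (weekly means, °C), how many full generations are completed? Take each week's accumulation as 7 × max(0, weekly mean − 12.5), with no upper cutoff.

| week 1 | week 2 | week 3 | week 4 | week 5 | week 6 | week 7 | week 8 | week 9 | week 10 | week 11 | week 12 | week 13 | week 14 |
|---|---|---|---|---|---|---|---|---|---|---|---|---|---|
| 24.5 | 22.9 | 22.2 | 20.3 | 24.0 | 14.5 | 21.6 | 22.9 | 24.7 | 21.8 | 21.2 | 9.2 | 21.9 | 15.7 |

Weekly DD (7 × max(0, T̄ − 12.5)): 84.0, 72.8, 67.9, 54.6, 80.5, 14.0, 63.7, 72.8, 85.4, 65.1, 60.9, 0.0, 65.8, 22.4.
Season total = 809.9 DD.
Complete generations = ⌊809.9 / 251⌋ = 3.

3 generations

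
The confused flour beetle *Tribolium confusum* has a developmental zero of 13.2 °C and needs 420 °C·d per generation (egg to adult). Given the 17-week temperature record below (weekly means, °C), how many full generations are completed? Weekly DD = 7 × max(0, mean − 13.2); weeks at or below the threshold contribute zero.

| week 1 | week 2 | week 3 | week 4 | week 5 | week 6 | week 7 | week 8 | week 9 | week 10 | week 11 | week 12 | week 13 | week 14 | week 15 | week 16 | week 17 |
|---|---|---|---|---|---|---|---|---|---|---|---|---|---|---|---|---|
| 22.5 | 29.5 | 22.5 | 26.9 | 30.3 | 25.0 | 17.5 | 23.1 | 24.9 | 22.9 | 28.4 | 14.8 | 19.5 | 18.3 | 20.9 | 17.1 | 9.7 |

2 generations

Weekly DD (7 × max(0, T̄ − 13.2)): 65.1, 114.1, 65.1, 95.9, 119.7, 82.6, 30.1, 69.3, 81.9, 67.9, 106.4, 11.2, 44.1, 35.7, 53.9, 27.3, 0.0.
Season total = 1070.3 DD.
Complete generations = ⌊1070.3 / 420⌋ = 2.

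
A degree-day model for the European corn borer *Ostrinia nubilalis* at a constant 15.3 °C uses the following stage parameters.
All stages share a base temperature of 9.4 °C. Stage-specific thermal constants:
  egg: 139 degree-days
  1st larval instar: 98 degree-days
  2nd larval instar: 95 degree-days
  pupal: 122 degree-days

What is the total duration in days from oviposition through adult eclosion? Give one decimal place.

Daily accumulation at 15.3 °C = 15.3 − 9.4 = 5.9 DD/day.
Total K = 139 + 98 + 95 + 122 = 454 DD.
Total duration = 454 / 5.9 = 76.949 ≈ 76.9 days.

76.9 days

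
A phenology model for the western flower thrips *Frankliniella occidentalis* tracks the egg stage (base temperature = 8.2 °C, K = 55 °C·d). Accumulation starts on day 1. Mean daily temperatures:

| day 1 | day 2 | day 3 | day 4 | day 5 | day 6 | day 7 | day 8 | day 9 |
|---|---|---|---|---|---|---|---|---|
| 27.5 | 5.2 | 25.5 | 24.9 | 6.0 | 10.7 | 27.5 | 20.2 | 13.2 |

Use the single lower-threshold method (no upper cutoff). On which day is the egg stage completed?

Daily DD above 8.2 °C: 19.3, 0.0, 17.3, 16.7, 0.0, 2.5, 19.3, 12.0, 5.0.
Cumulative: 19.3, 19.3, 36.6, 53.3, 53.3, 55.8, 75.1, 87.1, 92.1.
The total first reaches 55 DD on day 6.

day 6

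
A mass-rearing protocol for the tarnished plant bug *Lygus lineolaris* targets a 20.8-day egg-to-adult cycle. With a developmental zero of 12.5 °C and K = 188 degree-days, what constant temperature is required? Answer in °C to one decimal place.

Required daily accumulation = 188 / 20.8 = 9.038 DD/day.
T = T_base + 9.038 = 12.5 + 9.038 = 21.538 ≈ 21.5 °C.

21.5 °C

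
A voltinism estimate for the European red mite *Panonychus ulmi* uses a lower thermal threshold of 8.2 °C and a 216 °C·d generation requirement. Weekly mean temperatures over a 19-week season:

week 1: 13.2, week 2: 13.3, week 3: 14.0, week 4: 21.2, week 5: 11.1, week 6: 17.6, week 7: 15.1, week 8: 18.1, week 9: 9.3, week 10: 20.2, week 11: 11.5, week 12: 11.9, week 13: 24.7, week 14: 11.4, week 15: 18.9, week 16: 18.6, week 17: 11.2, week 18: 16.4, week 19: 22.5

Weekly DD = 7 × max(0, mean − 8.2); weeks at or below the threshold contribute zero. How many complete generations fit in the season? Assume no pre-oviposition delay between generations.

4 generations

Weekly DD (7 × max(0, T̄ − 8.2)): 35.0, 35.7, 40.6, 91.0, 20.3, 65.8, 48.3, 69.3, 7.7, 84.0, 23.1, 25.9, 115.5, 22.4, 74.9, 72.8, 21.0, 57.4, 100.1.
Season total = 1010.8 DD.
Complete generations = ⌊1010.8 / 216⌋ = 4.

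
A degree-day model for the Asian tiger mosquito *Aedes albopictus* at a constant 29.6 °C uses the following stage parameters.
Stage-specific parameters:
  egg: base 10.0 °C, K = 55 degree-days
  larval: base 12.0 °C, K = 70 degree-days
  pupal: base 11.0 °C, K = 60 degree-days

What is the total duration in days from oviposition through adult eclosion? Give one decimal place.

egg: 55 / (29.6 − 10.0) = 55 / 19.6 = 2.806 d.
larval: 70 / (29.6 − 12.0) = 70 / 17.6 = 3.977 d.
pupal: 60 / (29.6 − 11.0) = 60 / 18.6 = 3.226 d.
Sum = 10.009 ≈ 10.0 days.

10.0 days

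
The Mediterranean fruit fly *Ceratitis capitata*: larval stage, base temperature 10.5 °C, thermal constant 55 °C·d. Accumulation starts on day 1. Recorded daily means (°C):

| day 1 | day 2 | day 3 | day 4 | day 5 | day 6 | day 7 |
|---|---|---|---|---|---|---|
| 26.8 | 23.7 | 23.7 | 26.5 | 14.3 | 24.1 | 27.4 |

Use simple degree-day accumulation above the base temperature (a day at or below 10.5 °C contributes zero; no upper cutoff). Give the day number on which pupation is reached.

day 4

Daily DD above 10.5 °C: 16.3, 13.2, 13.2, 16.0, 3.8, 13.6, 16.9.
Cumulative: 16.3, 29.5, 42.7, 58.7, 62.5, 76.1, 93.0.
The total first reaches 55 DD on day 4.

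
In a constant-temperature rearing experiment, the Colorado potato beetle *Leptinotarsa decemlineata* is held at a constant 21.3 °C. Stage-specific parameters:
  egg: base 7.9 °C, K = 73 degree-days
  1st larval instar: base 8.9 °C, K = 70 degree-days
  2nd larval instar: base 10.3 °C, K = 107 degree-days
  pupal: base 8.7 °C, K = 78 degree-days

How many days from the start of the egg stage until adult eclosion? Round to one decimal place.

27.0 days

egg: 73 / (21.3 − 7.9) = 73 / 13.4 = 5.448 d.
1st larval instar: 70 / (21.3 − 8.9) = 70 / 12.4 = 5.645 d.
2nd larval instar: 107 / (21.3 − 10.3) = 107 / 11.0 = 9.727 d.
pupal: 78 / (21.3 − 8.7) = 78 / 12.6 = 6.190 d.
Sum = 27.011 ≈ 27.0 days.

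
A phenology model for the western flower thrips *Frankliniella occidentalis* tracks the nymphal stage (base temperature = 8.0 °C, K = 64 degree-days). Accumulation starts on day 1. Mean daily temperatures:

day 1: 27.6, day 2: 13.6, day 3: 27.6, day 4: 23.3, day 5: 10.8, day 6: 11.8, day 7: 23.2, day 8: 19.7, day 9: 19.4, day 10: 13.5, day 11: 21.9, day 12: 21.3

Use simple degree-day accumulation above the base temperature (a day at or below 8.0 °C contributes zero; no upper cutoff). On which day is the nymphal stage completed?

Daily DD above 8.0 °C: 19.6, 5.6, 19.6, 15.3, 2.8, 3.8, 15.2, 11.7, 11.4, 5.5, 13.9, 13.3.
Cumulative: 19.6, 25.2, 44.8, 60.1, 62.9, 66.7, 81.9, 93.6, 105.0, 110.5, 124.4, 137.7.
The total first reaches 64 DD on day 6.

day 6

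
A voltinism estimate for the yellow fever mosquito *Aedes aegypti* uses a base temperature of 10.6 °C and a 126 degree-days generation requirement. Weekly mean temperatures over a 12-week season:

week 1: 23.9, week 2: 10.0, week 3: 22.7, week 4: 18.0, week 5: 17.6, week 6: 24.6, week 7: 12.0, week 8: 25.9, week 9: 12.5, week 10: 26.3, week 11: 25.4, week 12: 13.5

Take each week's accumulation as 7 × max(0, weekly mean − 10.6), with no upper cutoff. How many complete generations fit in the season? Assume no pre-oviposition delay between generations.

5 generations

Weekly DD (7 × max(0, T̄ − 10.6)): 93.1, 0.0, 84.7, 51.8, 49.0, 98.0, 9.8, 107.1, 13.3, 109.9, 103.6, 20.3.
Season total = 740.6 DD.
Complete generations = ⌊740.6 / 126⌋ = 5.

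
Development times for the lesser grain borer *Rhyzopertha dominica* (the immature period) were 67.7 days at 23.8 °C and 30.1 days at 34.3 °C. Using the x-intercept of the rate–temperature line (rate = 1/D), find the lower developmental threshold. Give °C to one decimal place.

Under the model K = D·(T − T_b), so D₁·(T₁ − T_b) = D₂·(T₂ − T_b).
67.7·(23.8 − T_b) = 30.1·(34.3 − T_b)
T_b = (67.7·23.8 − 30.1·34.3) / (67.7 − 30.1) = 578.83 / 37.6 = 15.394 °C ≈ 15.4 °C.

15.4 °C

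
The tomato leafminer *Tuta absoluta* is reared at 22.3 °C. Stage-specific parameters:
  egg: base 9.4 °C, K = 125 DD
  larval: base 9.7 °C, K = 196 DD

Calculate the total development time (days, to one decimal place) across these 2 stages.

egg: 125 / (22.3 − 9.4) = 125 / 12.9 = 9.690 d.
larval: 196 / (22.3 − 9.7) = 196 / 12.6 = 15.556 d.
Sum = 25.245 ≈ 25.2 days.

25.2 days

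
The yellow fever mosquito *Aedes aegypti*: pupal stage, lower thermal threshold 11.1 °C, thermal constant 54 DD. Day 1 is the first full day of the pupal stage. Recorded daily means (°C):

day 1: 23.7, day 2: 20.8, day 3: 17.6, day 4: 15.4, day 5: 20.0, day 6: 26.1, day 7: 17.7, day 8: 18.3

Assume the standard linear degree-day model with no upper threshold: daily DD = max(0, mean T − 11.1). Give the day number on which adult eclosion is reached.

day 6

Daily DD above 11.1 °C: 12.6, 9.7, 6.5, 4.3, 8.9, 15.0, 6.6, 7.2.
Cumulative: 12.6, 22.3, 28.8, 33.1, 42.0, 57.0, 63.6, 70.8.
The total first reaches 54 DD on day 6.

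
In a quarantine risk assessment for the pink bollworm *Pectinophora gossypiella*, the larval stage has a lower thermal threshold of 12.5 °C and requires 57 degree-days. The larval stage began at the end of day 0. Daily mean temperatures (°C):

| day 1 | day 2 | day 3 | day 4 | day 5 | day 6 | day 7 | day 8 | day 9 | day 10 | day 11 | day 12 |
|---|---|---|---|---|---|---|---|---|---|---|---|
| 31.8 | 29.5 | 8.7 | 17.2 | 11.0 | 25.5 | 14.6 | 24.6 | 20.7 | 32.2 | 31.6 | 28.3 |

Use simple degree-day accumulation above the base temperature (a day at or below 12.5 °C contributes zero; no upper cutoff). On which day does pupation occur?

Daily DD above 12.5 °C: 19.3, 17.0, 0.0, 4.7, 0.0, 13.0, 2.1, 12.1, 8.2, 19.7, 19.1, 15.8.
Cumulative: 19.3, 36.3, 36.3, 41.0, 41.0, 54.0, 56.1, 68.2, 76.4, 96.1, 115.2, 131.0.
The total first reaches 57 DD on day 8.

day 8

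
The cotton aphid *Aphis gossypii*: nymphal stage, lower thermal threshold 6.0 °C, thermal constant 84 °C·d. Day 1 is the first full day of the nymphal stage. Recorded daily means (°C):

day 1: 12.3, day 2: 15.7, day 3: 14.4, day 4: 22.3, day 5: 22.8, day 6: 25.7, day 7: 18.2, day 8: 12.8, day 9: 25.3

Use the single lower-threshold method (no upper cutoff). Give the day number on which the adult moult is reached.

Daily DD above 6.0 °C: 6.3, 9.7, 8.4, 16.3, 16.8, 19.7, 12.2, 6.8, 19.3.
Cumulative: 6.3, 16.0, 24.4, 40.7, 57.5, 77.2, 89.4, 96.2, 115.5.
The total first reaches 84 DD on day 7.

day 7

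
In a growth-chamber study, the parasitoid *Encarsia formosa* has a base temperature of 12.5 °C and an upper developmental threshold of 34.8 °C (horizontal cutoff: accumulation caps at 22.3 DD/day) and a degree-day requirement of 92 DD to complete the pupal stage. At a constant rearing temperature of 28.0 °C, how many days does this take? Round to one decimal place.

5.9 days

Daily accumulation = 28.0 − 12.5 = 15.5 DD/day.
Duration = 92 / 15.5 = 5.935 ≈ 5.9 days.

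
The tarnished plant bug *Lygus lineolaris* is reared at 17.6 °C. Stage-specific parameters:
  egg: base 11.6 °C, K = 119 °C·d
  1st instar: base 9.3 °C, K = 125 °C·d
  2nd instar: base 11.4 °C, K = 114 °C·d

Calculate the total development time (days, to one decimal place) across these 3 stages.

53.3 days

egg: 119 / (17.6 − 11.6) = 119 / 6.0 = 19.833 d.
1st instar: 125 / (17.6 − 9.3) = 125 / 8.3 = 15.060 d.
2nd instar: 114 / (17.6 − 11.4) = 114 / 6.2 = 18.387 d.
Sum = 53.281 ≈ 53.3 days.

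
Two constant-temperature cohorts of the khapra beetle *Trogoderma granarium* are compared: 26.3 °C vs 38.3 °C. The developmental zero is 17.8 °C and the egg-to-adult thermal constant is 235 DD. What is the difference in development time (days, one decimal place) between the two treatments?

At 26.3 °C: 235 / (26.3 − 17.8) = 235 / 8.5 = 27.647 d.
At 38.3 °C: 235 / (38.3 − 17.8) = 235 / 20.5 = 11.463 d.
Difference = |27.647 − 11.463| = 16.184 ≈ 16.2 days.

16.2 days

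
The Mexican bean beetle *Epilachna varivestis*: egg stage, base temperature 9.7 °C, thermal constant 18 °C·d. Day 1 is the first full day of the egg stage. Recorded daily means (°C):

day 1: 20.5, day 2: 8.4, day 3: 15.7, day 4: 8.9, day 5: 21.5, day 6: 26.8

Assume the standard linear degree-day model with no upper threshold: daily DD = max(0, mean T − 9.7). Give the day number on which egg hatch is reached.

Daily DD above 9.7 °C: 10.8, 0.0, 6.0, 0.0, 11.8, 17.1.
Cumulative: 10.8, 10.8, 16.8, 16.8, 28.6, 45.7.
The total first reaches 18 DD on day 5.

day 5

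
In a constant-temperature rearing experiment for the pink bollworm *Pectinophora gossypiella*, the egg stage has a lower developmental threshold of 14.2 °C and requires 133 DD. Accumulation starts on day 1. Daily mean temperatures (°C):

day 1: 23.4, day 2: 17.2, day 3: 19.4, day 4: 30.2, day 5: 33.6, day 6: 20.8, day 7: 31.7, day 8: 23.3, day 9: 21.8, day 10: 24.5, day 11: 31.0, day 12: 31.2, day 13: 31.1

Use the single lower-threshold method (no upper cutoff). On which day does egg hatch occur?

day 12

Daily DD above 14.2 °C: 9.2, 3.0, 5.2, 16.0, 19.4, 6.6, 17.5, 9.1, 7.6, 10.3, 16.8, 17.0, 16.9.
Cumulative: 9.2, 12.2, 17.4, 33.4, 52.8, 59.4, 76.9, 86.0, 93.6, 103.9, 120.7, 137.7, 154.6.
The total first reaches 133 DD on day 12.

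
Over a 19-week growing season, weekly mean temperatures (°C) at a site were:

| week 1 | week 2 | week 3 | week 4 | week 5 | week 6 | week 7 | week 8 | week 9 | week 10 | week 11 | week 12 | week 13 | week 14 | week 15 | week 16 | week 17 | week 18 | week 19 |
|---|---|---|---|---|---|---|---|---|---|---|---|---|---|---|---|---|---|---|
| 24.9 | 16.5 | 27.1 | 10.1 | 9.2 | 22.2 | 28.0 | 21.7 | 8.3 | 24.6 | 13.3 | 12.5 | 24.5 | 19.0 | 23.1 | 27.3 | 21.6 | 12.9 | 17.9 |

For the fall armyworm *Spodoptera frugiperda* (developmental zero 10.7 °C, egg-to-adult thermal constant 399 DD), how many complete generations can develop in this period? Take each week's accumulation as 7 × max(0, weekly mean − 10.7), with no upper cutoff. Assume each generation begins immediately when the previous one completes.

2 generations

Weekly DD (7 × max(0, T̄ − 10.7)): 99.4, 40.6, 114.8, 0.0, 0.0, 80.5, 121.1, 77.0, 0.0, 97.3, 18.2, 12.6, 96.6, 58.1, 86.8, 116.2, 76.3, 15.4, 50.4.
Season total = 1161.3 DD.
Complete generations = ⌊1161.3 / 399⌋ = 2.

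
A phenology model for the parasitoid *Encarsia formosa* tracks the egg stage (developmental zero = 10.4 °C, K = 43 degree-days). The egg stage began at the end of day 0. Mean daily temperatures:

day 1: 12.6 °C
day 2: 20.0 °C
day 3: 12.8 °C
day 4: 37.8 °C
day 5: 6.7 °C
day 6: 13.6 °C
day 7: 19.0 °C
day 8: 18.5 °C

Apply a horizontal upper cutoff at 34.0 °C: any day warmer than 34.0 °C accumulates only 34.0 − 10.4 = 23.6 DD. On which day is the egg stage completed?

Daily DD above 10.4 °C (capped at 23.6): 2.2, 9.6, 2.4, 23.6, 0.0, 3.2, 8.6, 8.1.
Cumulative: 2.2, 11.8, 14.2, 37.8, 37.8, 41.0, 49.6, 57.7.
The total first reaches 43 DD on day 7.

day 7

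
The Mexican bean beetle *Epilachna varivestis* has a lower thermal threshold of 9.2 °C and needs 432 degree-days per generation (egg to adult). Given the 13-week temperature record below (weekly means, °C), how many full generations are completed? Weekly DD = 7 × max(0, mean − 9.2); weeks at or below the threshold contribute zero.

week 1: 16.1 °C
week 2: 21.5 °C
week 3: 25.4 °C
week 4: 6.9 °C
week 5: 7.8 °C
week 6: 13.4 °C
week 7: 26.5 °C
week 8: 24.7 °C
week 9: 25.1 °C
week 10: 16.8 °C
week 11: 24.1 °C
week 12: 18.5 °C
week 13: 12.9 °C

Weekly DD (7 × max(0, T̄ − 9.2)): 48.3, 86.1, 113.4, 0.0, 0.0, 29.4, 121.1, 108.5, 111.3, 53.2, 104.3, 65.1, 25.9.
Season total = 866.6 DD.
Complete generations = ⌊866.6 / 432⌋ = 2.

2 generations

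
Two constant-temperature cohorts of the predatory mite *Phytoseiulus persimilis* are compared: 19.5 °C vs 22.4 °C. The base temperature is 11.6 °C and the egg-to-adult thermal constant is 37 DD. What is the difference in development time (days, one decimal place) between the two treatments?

At 19.5 °C: 37 / (19.5 − 11.6) = 37 / 7.9 = 4.684 d.
At 22.4 °C: 37 / (22.4 − 11.6) = 37 / 10.8 = 3.426 d.
Difference = |4.684 − 3.426| = 1.258 ≈ 1.3 days.

1.3 days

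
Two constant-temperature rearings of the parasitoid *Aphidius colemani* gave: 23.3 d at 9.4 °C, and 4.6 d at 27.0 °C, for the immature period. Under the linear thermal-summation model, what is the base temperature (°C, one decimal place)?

5.1 °C

Under the model K = D·(T − T_b), so D₁·(T₁ − T_b) = D₂·(T₂ − T_b).
23.3·(9.4 − T_b) = 4.6·(27.0 − T_b)
T_b = (23.3·9.4 − 4.6·27.0) / (23.3 − 4.6) = 94.82 / 18.7 = 5.071 °C ≈ 5.1 °C.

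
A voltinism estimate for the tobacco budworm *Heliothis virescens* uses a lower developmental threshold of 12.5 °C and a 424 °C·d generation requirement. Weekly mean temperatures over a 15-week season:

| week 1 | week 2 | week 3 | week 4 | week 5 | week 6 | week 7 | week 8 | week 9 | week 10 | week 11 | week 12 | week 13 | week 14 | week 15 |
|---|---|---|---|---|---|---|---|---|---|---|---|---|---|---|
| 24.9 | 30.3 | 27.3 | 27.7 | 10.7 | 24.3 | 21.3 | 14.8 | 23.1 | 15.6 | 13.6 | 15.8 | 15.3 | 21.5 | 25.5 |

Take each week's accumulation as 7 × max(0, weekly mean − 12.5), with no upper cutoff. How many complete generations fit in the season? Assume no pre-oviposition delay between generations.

2 generations

Weekly DD (7 × max(0, T̄ − 12.5)): 86.8, 124.6, 103.6, 106.4, 0.0, 82.6, 61.6, 16.1, 74.2, 21.7, 7.7, 23.1, 19.6, 63.0, 91.0.
Season total = 882.0 DD.
Complete generations = ⌊882.0 / 424⌋ = 2.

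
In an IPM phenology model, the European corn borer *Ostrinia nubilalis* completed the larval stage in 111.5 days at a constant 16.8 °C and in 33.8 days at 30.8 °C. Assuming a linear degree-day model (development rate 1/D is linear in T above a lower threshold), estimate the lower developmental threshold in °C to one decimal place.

10.7 °C

Equal thermal constants: D₁(T₁ − T_b) = D₂(T₂ − T_b).
111.5·(16.8 − T_b) = 33.8·(30.8 − T_b)
T_b = (111.5·16.8 − 33.8·30.8) / (111.5 − 33.8) = 832.16 / 77.7 = 10.710 °C ≈ 10.7 °C.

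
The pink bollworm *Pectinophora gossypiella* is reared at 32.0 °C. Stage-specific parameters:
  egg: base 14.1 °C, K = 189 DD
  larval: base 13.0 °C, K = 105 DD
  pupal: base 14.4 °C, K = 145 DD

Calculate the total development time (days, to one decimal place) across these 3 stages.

24.3 days

egg: 189 / (32.0 − 14.1) = 189 / 17.9 = 10.559 d.
larval: 105 / (32.0 − 13.0) = 105 / 19.0 = 5.526 d.
pupal: 145 / (32.0 − 14.4) = 145 / 17.6 = 8.239 d.
Sum = 24.324 ≈ 24.3 days.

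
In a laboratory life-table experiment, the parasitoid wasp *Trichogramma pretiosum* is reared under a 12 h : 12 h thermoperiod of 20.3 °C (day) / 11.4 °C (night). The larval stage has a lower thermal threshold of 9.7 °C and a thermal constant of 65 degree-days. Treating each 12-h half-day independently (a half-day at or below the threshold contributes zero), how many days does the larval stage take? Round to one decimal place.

Day half: max(0, 20.3 − 9.7) × 0.5 = 10.6 × 0.5 = 5.30 DD.
Night half: max(0, 11.4 − 9.7) × 0.5 = 1.7 × 0.5 = 0.85 DD.
Per 24 h: 6.15 DD/day.
Duration = 65 / 6.15 = 10.569 ≈ 10.6 days.

10.6 days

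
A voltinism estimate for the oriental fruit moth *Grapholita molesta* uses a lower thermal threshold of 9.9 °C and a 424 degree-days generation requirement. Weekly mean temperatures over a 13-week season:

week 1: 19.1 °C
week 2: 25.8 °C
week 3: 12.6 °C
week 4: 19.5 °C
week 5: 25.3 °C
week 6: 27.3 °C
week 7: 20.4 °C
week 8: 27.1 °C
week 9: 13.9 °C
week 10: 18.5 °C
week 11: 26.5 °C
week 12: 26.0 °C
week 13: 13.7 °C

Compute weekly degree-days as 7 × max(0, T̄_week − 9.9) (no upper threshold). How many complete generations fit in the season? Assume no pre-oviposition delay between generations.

Weekly DD (7 × max(0, T̄ − 9.9)): 64.4, 111.3, 18.9, 67.2, 107.8, 121.8, 73.5, 120.4, 28.0, 60.2, 116.2, 112.7, 26.6.
Season total = 1029.0 DD.
Complete generations = ⌊1029.0 / 424⌋ = 2.

2 generations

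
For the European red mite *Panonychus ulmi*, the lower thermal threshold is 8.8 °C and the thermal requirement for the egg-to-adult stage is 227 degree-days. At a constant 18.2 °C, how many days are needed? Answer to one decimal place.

24.1 days

Daily accumulation = 18.2 − 8.8 = 9.4 DD/day.
Duration = 227 / 9.4 = 24.149 ≈ 24.1 days.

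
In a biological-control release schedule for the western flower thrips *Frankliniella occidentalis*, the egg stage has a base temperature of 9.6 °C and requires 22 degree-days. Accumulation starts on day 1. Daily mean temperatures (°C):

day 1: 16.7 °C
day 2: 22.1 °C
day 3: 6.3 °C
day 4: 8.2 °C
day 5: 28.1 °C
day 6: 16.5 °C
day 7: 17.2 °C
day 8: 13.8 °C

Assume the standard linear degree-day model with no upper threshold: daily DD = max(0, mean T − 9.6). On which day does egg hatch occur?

day 5

Daily DD above 9.6 °C: 7.1, 12.5, 0.0, 0.0, 18.5, 6.9, 7.6, 4.2.
Cumulative: 7.1, 19.6, 19.6, 19.6, 38.1, 45.0, 52.6, 56.8.
The total first reaches 22 DD on day 5.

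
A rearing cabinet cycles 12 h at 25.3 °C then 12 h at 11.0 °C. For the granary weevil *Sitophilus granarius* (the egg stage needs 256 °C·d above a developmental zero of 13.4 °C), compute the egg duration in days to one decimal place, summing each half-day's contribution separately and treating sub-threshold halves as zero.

43.0 days

Day half: max(0, 25.3 − 13.4) × 0.5 = 11.9 × 0.5 = 5.95 DD.
Night half: max(0, 11.0 − 13.4) × 0.5 = 0.0 × 0.5 = 0.00 DD.
Per 24 h: 5.95 DD/day.
Duration = 256 / 5.95 = 43.025 ≈ 43.0 days.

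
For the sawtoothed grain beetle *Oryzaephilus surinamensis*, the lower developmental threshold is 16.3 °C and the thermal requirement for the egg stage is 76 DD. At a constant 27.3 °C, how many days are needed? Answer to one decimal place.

6.9 days

Daily accumulation = 27.3 − 16.3 = 11.0 DD/day.
Duration = 76 / 11.0 = 6.909 ≈ 6.9 days.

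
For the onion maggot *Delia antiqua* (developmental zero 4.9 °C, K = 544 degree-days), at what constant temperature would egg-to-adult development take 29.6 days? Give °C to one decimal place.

Required daily accumulation = 544 / 29.6 = 18.378 DD/day.
T = T_base + 18.378 = 4.9 + 18.378 = 23.278 ≈ 23.3 °C.

23.3 °C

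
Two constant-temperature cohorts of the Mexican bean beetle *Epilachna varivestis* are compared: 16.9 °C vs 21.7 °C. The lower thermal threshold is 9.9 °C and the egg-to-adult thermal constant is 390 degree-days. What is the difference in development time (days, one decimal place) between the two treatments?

At 16.9 °C: 390 / (16.9 − 9.9) = 390 / 7.0 = 55.714 d.
At 21.7 °C: 390 / (21.7 − 9.9) = 390 / 11.8 = 33.051 d.
Difference = |55.714 − 33.051| = 22.663 ≈ 22.7 days.

22.7 days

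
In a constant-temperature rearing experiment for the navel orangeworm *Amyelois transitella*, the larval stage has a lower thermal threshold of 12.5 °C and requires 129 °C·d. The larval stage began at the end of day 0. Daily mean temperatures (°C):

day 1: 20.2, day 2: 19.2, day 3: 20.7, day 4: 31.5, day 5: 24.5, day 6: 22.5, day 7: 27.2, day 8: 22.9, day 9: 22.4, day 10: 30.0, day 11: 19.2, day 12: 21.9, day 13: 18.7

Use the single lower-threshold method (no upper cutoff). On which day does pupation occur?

day 12

Daily DD above 12.5 °C: 7.7, 6.7, 8.2, 19.0, 12.0, 10.0, 14.7, 10.4, 9.9, 17.5, 6.7, 9.4, 6.2.
Cumulative: 7.7, 14.4, 22.6, 41.6, 53.6, 63.6, 78.3, 88.7, 98.6, 116.1, 122.8, 132.2, 138.4.
The total first reaches 129 DD on day 12.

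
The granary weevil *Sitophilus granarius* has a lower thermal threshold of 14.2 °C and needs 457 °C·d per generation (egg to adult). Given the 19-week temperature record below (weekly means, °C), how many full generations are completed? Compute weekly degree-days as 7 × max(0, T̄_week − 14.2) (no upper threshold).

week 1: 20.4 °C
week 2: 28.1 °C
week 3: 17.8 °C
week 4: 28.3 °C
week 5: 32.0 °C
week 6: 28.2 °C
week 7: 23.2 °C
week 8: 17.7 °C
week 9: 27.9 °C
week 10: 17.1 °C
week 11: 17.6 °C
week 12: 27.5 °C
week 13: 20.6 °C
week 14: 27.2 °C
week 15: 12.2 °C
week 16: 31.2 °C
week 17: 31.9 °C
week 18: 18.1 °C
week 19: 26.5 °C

Weekly DD (7 × max(0, T̄ − 14.2)): 43.4, 97.3, 25.2, 98.7, 124.6, 98.0, 63.0, 24.5, 95.9, 20.3, 23.8, 93.1, 44.8, 91.0, 0.0, 119.0, 123.9, 27.3, 86.1.
Season total = 1299.9 DD.
Complete generations = ⌊1299.9 / 457⌋ = 2.

2 generations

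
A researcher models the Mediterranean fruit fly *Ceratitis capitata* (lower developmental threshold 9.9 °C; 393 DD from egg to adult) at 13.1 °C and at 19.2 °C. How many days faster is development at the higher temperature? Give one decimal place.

80.6 days

At 13.1 °C: 393 / (13.1 − 9.9) = 393 / 3.2 = 122.813 d.
At 19.2 °C: 393 / (19.2 − 9.9) = 393 / 9.3 = 42.258 d.
Difference = |122.813 − 42.258| = 80.554 ≈ 80.6 days.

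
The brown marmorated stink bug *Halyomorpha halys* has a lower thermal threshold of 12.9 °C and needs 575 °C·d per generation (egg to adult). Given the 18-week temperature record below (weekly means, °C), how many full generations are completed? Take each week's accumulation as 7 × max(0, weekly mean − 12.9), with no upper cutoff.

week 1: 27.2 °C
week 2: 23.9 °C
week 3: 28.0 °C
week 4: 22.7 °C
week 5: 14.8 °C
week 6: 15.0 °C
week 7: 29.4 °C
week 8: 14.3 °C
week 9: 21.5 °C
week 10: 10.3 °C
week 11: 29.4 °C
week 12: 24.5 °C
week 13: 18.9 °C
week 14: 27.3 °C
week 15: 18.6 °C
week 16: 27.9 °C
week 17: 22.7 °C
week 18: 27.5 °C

2 generations

Weekly DD (7 × max(0, T̄ − 12.9)): 100.1, 77.0, 105.7, 68.6, 13.3, 14.7, 115.5, 9.8, 60.2, 0.0, 115.5, 81.2, 42.0, 100.8, 39.9, 105.0, 68.6, 102.2.
Season total = 1220.1 DD.
Complete generations = ⌊1220.1 / 575⌋ = 2.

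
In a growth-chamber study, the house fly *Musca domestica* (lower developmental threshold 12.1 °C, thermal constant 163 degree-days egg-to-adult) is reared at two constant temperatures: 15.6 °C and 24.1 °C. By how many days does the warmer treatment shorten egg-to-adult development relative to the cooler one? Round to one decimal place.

At 15.6 °C: 163 / (15.6 − 12.1) = 163 / 3.5 = 46.571 d.
At 24.1 °C: 163 / (24.1 − 12.1) = 163 / 12.0 = 13.583 d.
Difference = |46.571 − 13.583| = 32.988 ≈ 33.0 days.

33.0 days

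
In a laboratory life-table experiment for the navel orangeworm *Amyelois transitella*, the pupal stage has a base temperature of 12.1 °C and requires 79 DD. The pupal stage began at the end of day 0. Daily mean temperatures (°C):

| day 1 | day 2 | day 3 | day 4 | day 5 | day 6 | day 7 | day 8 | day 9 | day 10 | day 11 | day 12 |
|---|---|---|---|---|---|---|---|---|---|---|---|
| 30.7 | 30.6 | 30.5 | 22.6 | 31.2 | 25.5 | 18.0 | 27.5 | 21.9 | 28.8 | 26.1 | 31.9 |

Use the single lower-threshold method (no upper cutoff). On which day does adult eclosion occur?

Daily DD above 12.1 °C: 18.6, 18.5, 18.4, 10.5, 19.1, 13.4, 5.9, 15.4, 9.8, 16.7, 14.0, 19.8.
Cumulative: 18.6, 37.1, 55.5, 66.0, 85.1, 98.5, 104.4, 119.8, 129.6, 146.3, 160.3, 180.1.
The total first reaches 79 DD on day 5.

day 5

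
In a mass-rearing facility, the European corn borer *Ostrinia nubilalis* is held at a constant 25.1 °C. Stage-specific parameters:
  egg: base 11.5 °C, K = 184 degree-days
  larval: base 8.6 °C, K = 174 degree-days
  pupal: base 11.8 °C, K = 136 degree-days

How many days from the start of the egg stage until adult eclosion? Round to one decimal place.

egg: 184 / (25.1 − 11.5) = 184 / 13.6 = 13.529 d.
larval: 174 / (25.1 − 8.6) = 174 / 16.5 = 10.545 d.
pupal: 136 / (25.1 − 11.8) = 136 / 13.3 = 10.226 d.
Sum = 34.300 ≈ 34.3 days.

34.3 days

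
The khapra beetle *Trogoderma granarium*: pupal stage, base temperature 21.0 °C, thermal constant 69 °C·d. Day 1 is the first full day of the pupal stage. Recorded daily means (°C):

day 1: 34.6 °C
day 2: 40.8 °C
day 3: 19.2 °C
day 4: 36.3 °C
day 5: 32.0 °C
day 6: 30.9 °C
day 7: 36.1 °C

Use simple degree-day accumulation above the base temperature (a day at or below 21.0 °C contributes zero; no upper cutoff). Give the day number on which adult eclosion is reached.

Daily DD above 21.0 °C: 13.6, 19.8, 0.0, 15.3, 11.0, 9.9, 15.1.
Cumulative: 13.6, 33.4, 33.4, 48.7, 59.7, 69.6, 84.7.
The total first reaches 69 DD on day 6.

day 6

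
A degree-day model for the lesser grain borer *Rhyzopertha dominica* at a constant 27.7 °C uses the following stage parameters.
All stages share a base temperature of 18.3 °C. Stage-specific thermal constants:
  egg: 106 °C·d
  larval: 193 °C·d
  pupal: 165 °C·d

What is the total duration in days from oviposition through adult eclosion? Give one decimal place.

49.4 days

Daily accumulation at 27.7 °C = 27.7 − 18.3 = 9.4 DD/day.
Total K = 106 + 193 + 165 = 464 DD.
Total duration = 464 / 9.4 = 49.362 ≈ 49.4 days.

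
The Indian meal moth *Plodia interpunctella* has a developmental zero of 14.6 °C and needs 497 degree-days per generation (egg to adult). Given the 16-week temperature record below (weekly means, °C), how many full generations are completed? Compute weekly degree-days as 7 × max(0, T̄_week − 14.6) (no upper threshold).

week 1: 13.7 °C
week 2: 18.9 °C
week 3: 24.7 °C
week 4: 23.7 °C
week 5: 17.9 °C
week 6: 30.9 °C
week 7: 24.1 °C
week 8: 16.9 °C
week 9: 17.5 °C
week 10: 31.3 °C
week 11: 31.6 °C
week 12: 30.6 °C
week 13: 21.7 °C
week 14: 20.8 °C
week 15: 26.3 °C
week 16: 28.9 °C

Weekly DD (7 × max(0, T̄ − 14.6)): 0.0, 30.1, 70.7, 63.7, 23.1, 114.1, 66.5, 16.1, 20.3, 116.9, 119.0, 112.0, 49.7, 43.4, 81.9, 100.1.
Season total = 1027.6 DD.
Complete generations = ⌊1027.6 / 497⌋ = 2.

2 generations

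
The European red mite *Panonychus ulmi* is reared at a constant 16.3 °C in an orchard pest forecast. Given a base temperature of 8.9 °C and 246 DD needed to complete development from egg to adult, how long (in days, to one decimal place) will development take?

33.2 days

Daily accumulation = 16.3 − 8.9 = 7.4 DD/day.
Duration = 246 / 7.4 = 33.243 ≈ 33.2 days.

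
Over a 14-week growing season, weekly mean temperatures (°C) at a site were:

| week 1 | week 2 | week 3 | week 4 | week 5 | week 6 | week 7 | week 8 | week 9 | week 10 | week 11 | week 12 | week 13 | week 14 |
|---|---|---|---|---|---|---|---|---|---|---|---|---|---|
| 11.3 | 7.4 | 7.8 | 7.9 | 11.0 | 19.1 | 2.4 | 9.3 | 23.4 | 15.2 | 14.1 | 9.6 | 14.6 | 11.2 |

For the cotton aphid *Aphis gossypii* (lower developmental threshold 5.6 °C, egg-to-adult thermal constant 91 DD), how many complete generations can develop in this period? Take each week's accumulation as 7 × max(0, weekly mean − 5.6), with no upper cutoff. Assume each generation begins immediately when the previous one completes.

6 generations

Weekly DD (7 × max(0, T̄ − 5.6)): 39.9, 12.6, 15.4, 16.1, 37.8, 94.5, 0.0, 25.9, 124.6, 67.2, 59.5, 28.0, 63.0, 39.2.
Season total = 623.7 DD.
Complete generations = ⌊623.7 / 91⌋ = 6.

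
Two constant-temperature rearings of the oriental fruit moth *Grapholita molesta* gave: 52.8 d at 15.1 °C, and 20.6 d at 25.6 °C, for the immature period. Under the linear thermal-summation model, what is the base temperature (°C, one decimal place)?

8.4 °C

Under the model K = D·(T − T_b), so D₁·(T₁ − T_b) = D₂·(T₂ − T_b).
52.8·(15.1 − T_b) = 20.6·(25.6 − T_b)
T_b = (52.8·15.1 − 20.6·25.6) / (52.8 − 20.6) = 269.92 / 32.2 = 8.383 °C ≈ 8.4 °C.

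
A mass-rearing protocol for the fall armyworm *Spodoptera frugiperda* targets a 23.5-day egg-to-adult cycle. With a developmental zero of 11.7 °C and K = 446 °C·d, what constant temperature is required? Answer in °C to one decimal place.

30.7 °C

Required daily accumulation = 446 / 23.5 = 18.979 DD/day.
T = T_base + 18.979 = 11.7 + 18.979 = 30.679 ≈ 30.7 °C.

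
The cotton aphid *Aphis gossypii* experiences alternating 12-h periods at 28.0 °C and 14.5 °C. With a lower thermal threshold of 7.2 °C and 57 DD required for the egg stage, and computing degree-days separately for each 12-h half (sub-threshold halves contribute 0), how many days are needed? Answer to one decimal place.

4.1 days

Day half: max(0, 28.0 − 7.2) × 0.5 = 20.8 × 0.5 = 10.40 DD.
Night half: max(0, 14.5 − 7.2) × 0.5 = 7.3 × 0.5 = 3.65 DD.
Per 24 h: 14.05 DD/day.
Duration = 57 / 14.05 = 4.057 ≈ 4.1 days.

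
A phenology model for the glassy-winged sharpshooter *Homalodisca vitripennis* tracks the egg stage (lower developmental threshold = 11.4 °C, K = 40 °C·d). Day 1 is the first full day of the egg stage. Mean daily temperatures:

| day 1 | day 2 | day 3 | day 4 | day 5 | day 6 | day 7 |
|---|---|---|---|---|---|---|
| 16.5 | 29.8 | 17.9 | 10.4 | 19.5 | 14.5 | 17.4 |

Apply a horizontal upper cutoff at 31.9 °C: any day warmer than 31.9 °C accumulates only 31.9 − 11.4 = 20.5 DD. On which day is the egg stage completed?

Daily DD above 11.4 °C (capped at 20.5): 5.1, 18.4, 6.5, 0.0, 8.1, 3.1, 6.0.
Cumulative: 5.1, 23.5, 30.0, 30.0, 38.1, 41.2, 47.2.
The total first reaches 40 DD on day 6.

day 6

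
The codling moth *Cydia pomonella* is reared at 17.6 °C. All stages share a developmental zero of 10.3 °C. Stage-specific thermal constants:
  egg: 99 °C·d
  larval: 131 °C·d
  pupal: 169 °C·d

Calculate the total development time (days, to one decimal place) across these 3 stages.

54.7 days

Daily accumulation at 17.6 °C = 17.6 − 10.3 = 7.3 DD/day.
Total K = 99 + 131 + 169 = 399 DD.
Total duration = 399 / 7.3 = 54.658 ≈ 54.7 days.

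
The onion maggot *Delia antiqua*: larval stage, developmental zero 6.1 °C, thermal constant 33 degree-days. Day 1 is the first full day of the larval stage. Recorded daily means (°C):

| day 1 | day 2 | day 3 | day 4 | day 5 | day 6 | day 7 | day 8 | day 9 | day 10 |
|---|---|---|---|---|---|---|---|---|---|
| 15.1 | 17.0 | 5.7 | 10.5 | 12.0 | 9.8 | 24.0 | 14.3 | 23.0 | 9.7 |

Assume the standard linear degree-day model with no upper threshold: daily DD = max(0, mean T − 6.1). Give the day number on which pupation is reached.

Daily DD above 6.1 °C: 9.0, 10.9, 0.0, 4.4, 5.9, 3.7, 17.9, 8.2, 16.9, 3.6.
Cumulative: 9.0, 19.9, 19.9, 24.3, 30.2, 33.9, 51.8, 60.0, 76.9, 80.5.
The total first reaches 33 DD on day 6.

day 6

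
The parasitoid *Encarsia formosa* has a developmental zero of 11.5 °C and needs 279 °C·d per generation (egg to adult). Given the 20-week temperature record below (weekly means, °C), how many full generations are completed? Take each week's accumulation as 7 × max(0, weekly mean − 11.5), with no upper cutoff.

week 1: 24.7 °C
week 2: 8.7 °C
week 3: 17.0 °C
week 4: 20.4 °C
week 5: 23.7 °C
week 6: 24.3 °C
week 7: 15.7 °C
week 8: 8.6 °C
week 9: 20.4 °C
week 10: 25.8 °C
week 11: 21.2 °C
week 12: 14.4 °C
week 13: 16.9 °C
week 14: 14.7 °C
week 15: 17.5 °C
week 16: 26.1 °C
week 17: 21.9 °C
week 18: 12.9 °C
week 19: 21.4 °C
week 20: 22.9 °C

3 generations

Weekly DD (7 × max(0, T̄ − 11.5)): 92.4, 0.0, 38.5, 62.3, 85.4, 89.6, 29.4, 0.0, 62.3, 100.1, 67.9, 20.3, 37.8, 22.4, 42.0, 102.2, 72.8, 9.8, 69.3, 79.8.
Season total = 1084.3 DD.
Complete generations = ⌊1084.3 / 279⌋ = 3.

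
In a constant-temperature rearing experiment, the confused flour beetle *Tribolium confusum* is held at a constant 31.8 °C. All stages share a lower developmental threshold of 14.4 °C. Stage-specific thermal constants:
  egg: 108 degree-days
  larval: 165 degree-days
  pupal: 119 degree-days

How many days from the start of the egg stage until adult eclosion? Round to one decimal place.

22.5 days

Daily accumulation at 31.8 °C = 31.8 − 14.4 = 17.4 DD/day.
Total K = 108 + 165 + 119 = 392 DD.
Total duration = 392 / 17.4 = 22.529 ≈ 22.5 days.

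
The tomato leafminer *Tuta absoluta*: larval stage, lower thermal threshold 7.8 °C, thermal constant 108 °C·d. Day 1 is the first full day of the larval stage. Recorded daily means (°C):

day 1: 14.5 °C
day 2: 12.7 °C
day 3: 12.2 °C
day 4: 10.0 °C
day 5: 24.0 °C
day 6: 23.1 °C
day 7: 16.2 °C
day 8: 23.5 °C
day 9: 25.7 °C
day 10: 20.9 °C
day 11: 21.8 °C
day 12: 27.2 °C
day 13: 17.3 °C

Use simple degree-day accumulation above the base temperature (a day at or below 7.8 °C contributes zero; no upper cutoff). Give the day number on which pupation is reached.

day 11

Daily DD above 7.8 °C: 6.7, 4.9, 4.4, 2.2, 16.2, 15.3, 8.4, 15.7, 17.9, 13.1, 14.0, 19.4, 9.5.
Cumulative: 6.7, 11.6, 16.0, 18.2, 34.4, 49.7, 58.1, 73.8, 91.7, 104.8, 118.8, 138.2, 147.7.
The total first reaches 108 DD on day 11.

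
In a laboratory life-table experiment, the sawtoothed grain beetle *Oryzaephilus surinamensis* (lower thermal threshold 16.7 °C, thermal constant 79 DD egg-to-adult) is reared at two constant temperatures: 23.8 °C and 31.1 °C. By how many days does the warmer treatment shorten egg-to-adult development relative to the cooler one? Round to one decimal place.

5.6 days

At 23.8 °C: 79 / (23.8 − 16.7) = 79 / 7.1 = 11.127 d.
At 31.1 °C: 79 / (31.1 − 16.7) = 79 / 14.4 = 5.486 d.
Difference = |11.127 − 5.486| = 5.641 ≈ 5.6 days.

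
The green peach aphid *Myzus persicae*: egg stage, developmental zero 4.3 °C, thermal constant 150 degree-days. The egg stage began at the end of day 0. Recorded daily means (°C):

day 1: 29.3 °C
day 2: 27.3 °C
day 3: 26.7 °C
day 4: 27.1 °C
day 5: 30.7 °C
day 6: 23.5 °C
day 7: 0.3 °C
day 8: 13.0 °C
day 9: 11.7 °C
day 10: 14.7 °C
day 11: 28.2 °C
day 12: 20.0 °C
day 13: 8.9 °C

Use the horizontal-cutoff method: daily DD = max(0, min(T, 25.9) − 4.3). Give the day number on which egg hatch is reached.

day 10

Daily DD above 4.3 °C (capped at 21.6): 21.6, 21.6, 21.6, 21.6, 21.6, 19.2, 0.0, 8.7, 7.4, 10.4, 21.6, 15.7, 4.6.
Cumulative: 21.6, 43.2, 64.8, 86.4, 108.0, 127.2, 127.2, 135.9, 143.3, 153.7, 175.3, 191.0, 195.6.
The total first reaches 150 DD on day 10.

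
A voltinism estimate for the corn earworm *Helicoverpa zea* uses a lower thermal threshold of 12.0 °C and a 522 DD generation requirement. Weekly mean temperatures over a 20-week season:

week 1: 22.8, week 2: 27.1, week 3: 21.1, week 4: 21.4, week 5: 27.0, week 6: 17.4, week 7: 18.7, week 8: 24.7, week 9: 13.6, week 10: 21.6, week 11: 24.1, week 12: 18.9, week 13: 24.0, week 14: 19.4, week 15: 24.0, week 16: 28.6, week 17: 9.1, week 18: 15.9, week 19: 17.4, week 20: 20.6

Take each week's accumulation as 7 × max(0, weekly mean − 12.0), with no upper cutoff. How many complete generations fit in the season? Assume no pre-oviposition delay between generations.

Weekly DD (7 × max(0, T̄ − 12.0)): 75.6, 105.7, 63.7, 65.8, 105.0, 37.8, 46.9, 88.9, 11.2, 67.2, 84.7, 48.3, 84.0, 51.8, 84.0, 116.2, 0.0, 27.3, 37.8, 60.2.
Season total = 1262.1 DD.
Complete generations = ⌊1262.1 / 522⌋ = 2.

2 generations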